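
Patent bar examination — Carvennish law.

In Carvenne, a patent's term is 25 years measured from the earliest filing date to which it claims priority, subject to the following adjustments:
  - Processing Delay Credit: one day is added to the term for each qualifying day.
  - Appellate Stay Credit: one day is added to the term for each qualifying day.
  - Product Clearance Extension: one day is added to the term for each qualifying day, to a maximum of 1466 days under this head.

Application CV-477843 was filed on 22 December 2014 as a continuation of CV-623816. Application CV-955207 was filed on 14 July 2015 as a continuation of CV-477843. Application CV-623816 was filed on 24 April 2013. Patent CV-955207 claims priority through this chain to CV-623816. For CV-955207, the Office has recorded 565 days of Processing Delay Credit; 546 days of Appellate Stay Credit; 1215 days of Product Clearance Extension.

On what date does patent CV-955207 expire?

Earliest priority filing: 24 April 2013.
Base term: 24 April 2013 + 25 years → 24 April 2038.
Processing Delay Credit: +565 days → 10 November 2039.
Appellate Stay Credit: +546 days → 9 May 2041.
Product Clearance Extension: 1215 days (within the 1466-day cap) → +1215 days → 5 September 2044.

2044-09-05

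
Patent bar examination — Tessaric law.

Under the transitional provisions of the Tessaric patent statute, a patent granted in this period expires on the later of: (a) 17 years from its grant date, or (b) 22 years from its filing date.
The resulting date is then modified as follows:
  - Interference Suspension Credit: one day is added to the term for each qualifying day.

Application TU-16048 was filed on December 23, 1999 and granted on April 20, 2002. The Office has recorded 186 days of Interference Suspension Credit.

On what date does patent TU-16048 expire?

June 27, 2022

(a) grant + 17 years → 20 April 2019.
(b) filing + 22 years → 23 December 2021.
Later of the two: 23 December 2021.
Interference Suspension Credit: +186 days → 27 June 2022.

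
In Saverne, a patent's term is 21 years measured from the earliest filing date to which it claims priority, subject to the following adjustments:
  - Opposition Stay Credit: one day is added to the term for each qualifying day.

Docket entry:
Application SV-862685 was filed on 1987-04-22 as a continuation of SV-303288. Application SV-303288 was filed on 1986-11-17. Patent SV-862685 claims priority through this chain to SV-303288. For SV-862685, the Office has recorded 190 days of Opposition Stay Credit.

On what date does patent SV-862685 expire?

2008-05-25

Earliest priority filing: 17 November 1986.
Base term: 17 November 1986 + 21 years → 17 November 2007.
Opposition Stay Credit: +190 days → 25 May 2008.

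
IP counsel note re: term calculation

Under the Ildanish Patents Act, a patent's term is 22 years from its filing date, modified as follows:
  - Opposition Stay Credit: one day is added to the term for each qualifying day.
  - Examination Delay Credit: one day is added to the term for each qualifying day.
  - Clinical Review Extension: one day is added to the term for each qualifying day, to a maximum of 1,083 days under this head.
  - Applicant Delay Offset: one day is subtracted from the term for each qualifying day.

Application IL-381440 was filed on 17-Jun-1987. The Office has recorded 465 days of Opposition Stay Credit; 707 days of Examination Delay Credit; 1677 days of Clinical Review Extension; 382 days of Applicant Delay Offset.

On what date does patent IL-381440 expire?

August 3, 2014

Base term: filing date + 22 years → 17 June 2009.
Opposition Stay Credit: +465 days → 25 September 2010.
Examination Delay Credit: +707 days → 1 September 2012.
Clinical Review Extension: 1677 days claimed exceeds the 1083-day cap, so +1083 days → 20 August 2015.
Applicant Delay Offset: −382 days → 3 August 2014.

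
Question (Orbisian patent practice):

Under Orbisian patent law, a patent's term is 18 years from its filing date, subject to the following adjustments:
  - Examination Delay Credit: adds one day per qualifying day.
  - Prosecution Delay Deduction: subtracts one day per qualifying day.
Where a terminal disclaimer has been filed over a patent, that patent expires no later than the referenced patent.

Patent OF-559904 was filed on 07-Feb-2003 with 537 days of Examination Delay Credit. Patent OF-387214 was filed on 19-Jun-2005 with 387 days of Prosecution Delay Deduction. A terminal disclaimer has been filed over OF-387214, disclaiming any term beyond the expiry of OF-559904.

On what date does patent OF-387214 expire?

Natural term of OF-387214:
  Base: filing + 18 years → 19 June 2023.
  Prosecution Delay Deduction: −387 days → 28 May 2022.
Expiry of referenced patent OF-559904:
  Base: filing + 18 years → 7 February 2021.
  Examination Delay Credit: +537 days → 29 July 2022.
Terminal disclaimer: OF-387214 expires on the earlier of 28 May 2022 and 29 July 2022.

May 28, 2022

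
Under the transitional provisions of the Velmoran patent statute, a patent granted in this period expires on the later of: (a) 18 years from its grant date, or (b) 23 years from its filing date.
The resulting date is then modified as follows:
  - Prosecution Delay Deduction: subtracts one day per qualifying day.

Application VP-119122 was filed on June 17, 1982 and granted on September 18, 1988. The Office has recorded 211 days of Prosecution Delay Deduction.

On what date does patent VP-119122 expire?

(a) grant + 18 years → 18 September 2006.
(b) filing + 23 years → 17 June 2005.
Later of the two: 18 September 2006.
Prosecution Delay Deduction: −211 days → 19 February 2006.

February 19, 2006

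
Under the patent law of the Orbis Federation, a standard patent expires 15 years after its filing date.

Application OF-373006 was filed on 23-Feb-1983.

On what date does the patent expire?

Filing date + 15 years → 23 February 1998.

February 23, 1998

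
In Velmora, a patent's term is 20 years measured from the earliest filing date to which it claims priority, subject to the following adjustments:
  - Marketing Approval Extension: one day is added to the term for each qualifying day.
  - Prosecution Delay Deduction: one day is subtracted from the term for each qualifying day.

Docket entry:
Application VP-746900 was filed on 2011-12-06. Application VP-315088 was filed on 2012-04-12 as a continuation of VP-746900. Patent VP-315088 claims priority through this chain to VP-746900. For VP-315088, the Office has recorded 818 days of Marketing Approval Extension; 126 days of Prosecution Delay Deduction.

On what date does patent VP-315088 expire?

2033-10-28

Earliest priority filing: 6 December 2011.
Base term: 6 December 2011 + 20 years → 6 December 2031.
Marketing Approval Extension: +818 days → 3 March 2034.
Prosecution Delay Deduction: −126 days → 28 October 2033.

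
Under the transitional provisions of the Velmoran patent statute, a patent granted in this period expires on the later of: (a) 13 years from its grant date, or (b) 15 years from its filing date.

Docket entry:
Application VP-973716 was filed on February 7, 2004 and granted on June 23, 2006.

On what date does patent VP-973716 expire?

(a) grant + 13 years → 23 June 2019.
(b) filing + 15 years → 7 February 2019.
Later of the two: 23 June 2019.

2019-06-23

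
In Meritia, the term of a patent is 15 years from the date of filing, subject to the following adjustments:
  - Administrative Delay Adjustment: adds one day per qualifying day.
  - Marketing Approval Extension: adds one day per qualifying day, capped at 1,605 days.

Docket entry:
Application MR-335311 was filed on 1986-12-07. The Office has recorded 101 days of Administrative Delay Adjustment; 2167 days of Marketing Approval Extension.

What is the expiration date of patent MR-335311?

August 9, 2006

Base term: filing date + 15 years → 7 December 2001.
Administrative Delay Adjustment: +101 days → 18 March 2002.
Marketing Approval Extension: 2167 days claimed exceeds the 1605-day cap, so +1605 days → 9 August 2006.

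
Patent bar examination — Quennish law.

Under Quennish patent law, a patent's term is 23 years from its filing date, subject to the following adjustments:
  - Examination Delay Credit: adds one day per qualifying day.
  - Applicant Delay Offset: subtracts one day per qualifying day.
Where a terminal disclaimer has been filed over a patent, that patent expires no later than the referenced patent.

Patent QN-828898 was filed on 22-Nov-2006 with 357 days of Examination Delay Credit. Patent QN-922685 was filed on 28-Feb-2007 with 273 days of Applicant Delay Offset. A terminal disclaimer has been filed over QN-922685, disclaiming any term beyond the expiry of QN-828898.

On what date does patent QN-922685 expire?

Natural term of QN-922685:
  Base: filing + 23 years → 28 February 2030.
  Applicant Delay Offset: −273 days → 31 May 2029.
Expiry of referenced patent QN-828898:
  Base: filing + 23 years → 22 November 2029.
  Examination Delay Credit: +357 days → 14 November 2030.
Terminal disclaimer: QN-922685 expires on the earlier of 31 May 2029 and 14 November 2030.

May 31, 2029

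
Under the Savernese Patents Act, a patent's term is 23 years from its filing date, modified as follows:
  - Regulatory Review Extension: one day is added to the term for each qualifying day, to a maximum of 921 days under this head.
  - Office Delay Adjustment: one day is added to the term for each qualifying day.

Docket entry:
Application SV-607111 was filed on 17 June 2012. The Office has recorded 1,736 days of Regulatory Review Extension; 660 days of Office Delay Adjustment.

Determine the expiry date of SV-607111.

October 15, 2039

Base term: filing date + 23 years → 17 June 2035.
Regulatory Review Extension: 1736 days claimed exceeds the 921-day cap, so +921 days → 24 December 2037.
Office Delay Adjustment: +660 days → 15 October 2039.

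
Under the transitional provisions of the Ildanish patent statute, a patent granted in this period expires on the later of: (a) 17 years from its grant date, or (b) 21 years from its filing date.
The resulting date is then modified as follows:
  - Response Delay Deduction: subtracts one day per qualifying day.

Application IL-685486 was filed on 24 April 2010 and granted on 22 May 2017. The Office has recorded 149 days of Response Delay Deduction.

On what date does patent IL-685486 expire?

(a) grant + 17 years → 22 May 2034.
(b) filing + 21 years → 24 April 2031.
Later of the two: 22 May 2034.
Response Delay Deduction: −149 days → 24 December 2033.

2033-12-24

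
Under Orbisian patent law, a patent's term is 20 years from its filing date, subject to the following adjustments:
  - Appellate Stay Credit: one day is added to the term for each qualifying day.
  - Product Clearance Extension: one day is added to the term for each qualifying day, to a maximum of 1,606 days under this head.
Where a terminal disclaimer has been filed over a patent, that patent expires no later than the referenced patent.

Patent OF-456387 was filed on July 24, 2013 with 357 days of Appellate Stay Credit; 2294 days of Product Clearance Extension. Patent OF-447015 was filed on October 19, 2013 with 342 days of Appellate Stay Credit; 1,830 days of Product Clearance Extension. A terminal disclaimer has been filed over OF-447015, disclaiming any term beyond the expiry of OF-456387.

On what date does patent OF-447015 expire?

2038-12-08

Natural term of OF-447015:
  Base: filing + 20 years → 19 October 2033.
  Appellate Stay Credit: +342 days → 26 September 2034.
  Product Clearance Extension: 1830 days claimed exceeds the 1606-day cap, so +1606 days → 18 February 2039.
Expiry of referenced patent OF-456387:
  Base: filing + 20 years → 24 July 2033.
  Appellate Stay Credit: +357 days → 16 July 2034.
  Product Clearance Extension: 2294 days claimed exceeds the 1606-day cap, so +1606 days → 8 December 2038.
Terminal disclaimer: OF-447015 expires on the earlier of 18 February 2039 and 8 December 2038.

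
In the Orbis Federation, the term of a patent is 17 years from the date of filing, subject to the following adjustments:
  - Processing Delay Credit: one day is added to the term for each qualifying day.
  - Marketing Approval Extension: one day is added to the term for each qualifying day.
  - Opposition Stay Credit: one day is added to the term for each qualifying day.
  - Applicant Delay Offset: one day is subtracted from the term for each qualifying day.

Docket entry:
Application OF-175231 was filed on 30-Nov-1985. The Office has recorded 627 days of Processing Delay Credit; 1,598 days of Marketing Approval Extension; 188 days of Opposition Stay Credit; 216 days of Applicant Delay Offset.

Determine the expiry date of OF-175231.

Base term: filing date + 17 years → 30 November 2002.
Processing Delay Credit: +627 days → 18 August 2004.
Marketing Approval Extension: +1598 days → 2 January 2009.
Opposition Stay Credit: +188 days → 9 July 2009.
Applicant Delay Offset: −216 days → 5 December 2008.

2008-12-05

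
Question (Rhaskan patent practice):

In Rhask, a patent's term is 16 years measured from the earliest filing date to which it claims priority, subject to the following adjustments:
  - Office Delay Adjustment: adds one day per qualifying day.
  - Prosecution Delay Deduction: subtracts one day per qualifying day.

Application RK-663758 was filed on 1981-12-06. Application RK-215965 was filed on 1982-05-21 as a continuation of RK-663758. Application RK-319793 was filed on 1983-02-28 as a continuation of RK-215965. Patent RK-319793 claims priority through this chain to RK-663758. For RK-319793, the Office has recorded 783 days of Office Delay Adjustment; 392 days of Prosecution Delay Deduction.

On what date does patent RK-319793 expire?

Earliest priority filing: 6 December 1981.
Base term: 6 December 1981 + 16 years → 6 December 1997.
Office Delay Adjustment: +783 days → 28 January 2000.
Prosecution Delay Deduction: −392 days → 1 January 1999.

January 1, 1999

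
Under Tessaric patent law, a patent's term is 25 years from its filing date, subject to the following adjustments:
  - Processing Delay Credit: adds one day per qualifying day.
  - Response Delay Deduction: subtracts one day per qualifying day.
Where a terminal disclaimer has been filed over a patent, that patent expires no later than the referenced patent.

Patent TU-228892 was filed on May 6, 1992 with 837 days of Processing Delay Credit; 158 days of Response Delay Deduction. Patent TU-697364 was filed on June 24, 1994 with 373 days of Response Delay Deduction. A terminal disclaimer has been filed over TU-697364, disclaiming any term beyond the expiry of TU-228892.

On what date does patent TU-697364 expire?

June 16, 2018

Natural term of TU-697364:
  Base: filing + 25 years → 24 June 2019.
  Response Delay Deduction: −373 days → 16 June 2018.
Expiry of referenced patent TU-228892:
  Base: filing + 25 years → 6 May 2017.
  Processing Delay Credit: +837 days → 21 August 2019.
  Response Delay Deduction: −158 days → 16 March 2019.
Terminal disclaimer: TU-697364 expires on the earlier of 16 June 2018 and 16 March 2019.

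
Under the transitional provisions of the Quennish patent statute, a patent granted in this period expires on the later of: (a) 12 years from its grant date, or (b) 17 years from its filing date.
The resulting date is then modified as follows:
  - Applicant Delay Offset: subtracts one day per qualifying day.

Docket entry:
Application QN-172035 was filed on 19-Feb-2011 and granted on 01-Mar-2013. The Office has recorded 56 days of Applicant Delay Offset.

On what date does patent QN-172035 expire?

(a) grant + 12 years → 1 March 2025.
(b) filing + 17 years → 19 February 2028.
Later of the two: 19 February 2028.
Applicant Delay Offset: −56 days → 25 December 2027.

December 25, 2027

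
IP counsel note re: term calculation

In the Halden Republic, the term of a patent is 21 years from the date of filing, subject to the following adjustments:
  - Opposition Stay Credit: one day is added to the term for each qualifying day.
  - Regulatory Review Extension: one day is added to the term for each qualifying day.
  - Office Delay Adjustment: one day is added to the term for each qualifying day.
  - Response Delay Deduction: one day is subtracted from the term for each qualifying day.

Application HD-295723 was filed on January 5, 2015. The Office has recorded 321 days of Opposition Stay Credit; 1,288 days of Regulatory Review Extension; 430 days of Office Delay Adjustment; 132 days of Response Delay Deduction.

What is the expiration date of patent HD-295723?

Base term: filing date + 21 years → 5 January 2036.
Opposition Stay Credit: +321 days → 21 November 2036.
Regulatory Review Extension: +1288 days → 1 June 2040.
Office Delay Adjustment: +430 days → 5 August 2041.
Response Delay Deduction: −132 days → 26 March 2041.

March 26, 2041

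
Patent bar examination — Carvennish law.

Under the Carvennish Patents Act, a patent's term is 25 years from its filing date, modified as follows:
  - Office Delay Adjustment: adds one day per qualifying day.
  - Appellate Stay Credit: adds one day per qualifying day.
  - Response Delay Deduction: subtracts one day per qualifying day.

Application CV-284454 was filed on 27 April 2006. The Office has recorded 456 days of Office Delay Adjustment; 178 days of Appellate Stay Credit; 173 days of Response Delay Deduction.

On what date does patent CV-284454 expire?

Base term: filing date + 25 years → 27 April 2031.
Office Delay Adjustment: +456 days → 26 July 2032.
Appellate Stay Credit: +178 days → 20 January 2033.
Response Delay Deduction: −173 days → 31 July 2032.

2032-07-31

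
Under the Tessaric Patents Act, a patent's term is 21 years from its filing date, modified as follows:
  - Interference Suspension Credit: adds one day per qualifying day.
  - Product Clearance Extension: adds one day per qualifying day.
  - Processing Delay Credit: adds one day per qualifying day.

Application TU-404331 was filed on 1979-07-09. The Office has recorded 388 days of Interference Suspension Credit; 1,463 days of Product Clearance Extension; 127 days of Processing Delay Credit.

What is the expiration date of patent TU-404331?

December 8, 2005

Base term: filing date + 21 years → 9 July 2000.
Interference Suspension Credit: +388 days → 1 August 2001.
Product Clearance Extension: +1463 days → 3 August 2005.
Processing Delay Credit: +127 days → 8 December 2005.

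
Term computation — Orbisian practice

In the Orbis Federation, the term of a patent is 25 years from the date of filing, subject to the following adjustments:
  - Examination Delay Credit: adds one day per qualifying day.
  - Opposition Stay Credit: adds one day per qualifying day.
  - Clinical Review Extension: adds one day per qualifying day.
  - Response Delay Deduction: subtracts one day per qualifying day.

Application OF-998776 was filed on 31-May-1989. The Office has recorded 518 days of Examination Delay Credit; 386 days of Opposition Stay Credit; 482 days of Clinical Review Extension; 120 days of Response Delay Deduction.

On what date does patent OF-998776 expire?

Base term: filing date + 25 years → 31 May 2014.
Examination Delay Credit: +518 days → 31 October 2015.
Opposition Stay Credit: +386 days → 20 November 2016.
Clinical Review Extension: +482 days → 17 March 2018.
Response Delay Deduction: −120 days → 17 November 2017.

November 17, 2017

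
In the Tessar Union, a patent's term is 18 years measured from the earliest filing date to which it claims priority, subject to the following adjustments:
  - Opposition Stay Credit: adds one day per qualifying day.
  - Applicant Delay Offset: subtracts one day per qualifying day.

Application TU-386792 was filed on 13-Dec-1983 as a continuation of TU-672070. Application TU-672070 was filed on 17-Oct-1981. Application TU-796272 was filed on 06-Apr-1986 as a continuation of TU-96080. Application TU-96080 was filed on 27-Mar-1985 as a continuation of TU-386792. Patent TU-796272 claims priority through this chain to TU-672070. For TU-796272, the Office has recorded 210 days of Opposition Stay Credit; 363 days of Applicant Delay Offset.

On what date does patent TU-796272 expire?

Earliest priority filing: 17 October 1981.
Base term: 17 October 1981 + 18 years → 17 October 1999.
Opposition Stay Credit: +210 days → 14 May 2000.
Applicant Delay Offset: −363 days → 17 May 1999.

May 17, 1999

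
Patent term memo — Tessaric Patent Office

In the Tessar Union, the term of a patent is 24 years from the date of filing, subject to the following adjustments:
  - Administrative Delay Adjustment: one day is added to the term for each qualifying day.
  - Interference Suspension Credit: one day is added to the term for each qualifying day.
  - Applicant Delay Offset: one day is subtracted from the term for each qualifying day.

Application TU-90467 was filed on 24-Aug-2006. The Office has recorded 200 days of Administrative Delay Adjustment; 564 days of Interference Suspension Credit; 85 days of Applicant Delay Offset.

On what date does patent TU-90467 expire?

Base term: filing date + 24 years → 24 August 2030.
Administrative Delay Adjustment: +200 days → 12 March 2031.
Interference Suspension Credit: +564 days → 26 September 2032.
Applicant Delay Offset: −85 days → 3 July 2032.

2032-07-03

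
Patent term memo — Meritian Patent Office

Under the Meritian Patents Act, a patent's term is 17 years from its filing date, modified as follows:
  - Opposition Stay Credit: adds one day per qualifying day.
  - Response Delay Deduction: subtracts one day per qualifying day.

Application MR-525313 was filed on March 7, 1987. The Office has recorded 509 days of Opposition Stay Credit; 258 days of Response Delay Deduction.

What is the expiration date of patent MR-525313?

2004-11-13

Base term: filing date + 17 years → 7 March 2004.
Opposition Stay Credit: +509 days → 29 July 2005.
Response Delay Deduction: −258 days → 13 November 2004.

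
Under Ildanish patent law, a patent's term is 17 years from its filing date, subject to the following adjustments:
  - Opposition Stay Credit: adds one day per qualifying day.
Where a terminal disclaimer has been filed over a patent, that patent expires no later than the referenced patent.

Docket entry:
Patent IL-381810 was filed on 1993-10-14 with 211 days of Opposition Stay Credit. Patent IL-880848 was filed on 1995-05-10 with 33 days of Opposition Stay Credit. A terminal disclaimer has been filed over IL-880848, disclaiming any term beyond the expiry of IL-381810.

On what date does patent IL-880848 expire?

May 13, 2011

Natural term of IL-880848:
  Base: filing + 17 years → 10 May 2012.
  Opposition Stay Credit: +33 days → 12 June 2012.
Expiry of referenced patent IL-381810:
  Base: filing + 17 years → 14 October 2010.
  Opposition Stay Credit: +211 days → 13 May 2011.
Terminal disclaimer: IL-880848 expires on the earlier of 12 June 2012 and 13 May 2011.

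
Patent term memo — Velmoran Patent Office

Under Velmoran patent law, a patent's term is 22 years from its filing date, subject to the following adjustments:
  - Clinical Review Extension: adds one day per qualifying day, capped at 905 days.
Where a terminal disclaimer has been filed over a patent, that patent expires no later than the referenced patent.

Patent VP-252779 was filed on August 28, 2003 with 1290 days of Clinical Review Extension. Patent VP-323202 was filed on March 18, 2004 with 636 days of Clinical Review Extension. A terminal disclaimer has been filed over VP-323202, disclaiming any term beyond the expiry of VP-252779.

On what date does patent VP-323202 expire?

Natural term of VP-323202:
  Base: filing + 22 years → 18 March 2026.
  Clinical Review Extension: 636 days (within the 905-day cap) → +636 days → 14 December 2027.
Expiry of referenced patent VP-252779:
  Base: filing + 22 years → 28 August 2025.
  Clinical Review Extension: 1290 days claimed exceeds the 905-day cap, so +905 days → 19 February 2028.
Terminal disclaimer: VP-323202 expires on the earlier of 14 December 2027 and 19 February 2028.

2027-12-14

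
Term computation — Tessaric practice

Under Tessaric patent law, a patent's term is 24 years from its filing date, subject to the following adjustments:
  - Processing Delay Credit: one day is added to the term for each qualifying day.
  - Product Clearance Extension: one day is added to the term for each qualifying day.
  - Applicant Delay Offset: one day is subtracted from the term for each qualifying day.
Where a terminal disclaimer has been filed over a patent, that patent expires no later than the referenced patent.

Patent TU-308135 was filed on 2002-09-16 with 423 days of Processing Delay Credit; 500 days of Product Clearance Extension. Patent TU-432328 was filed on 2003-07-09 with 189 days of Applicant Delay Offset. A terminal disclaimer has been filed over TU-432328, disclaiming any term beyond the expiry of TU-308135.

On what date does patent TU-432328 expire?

Natural term of TU-432328:
  Base: filing + 24 years → 9 July 2027.
  Applicant Delay Offset: −189 days → 1 January 2027.
Expiry of referenced patent TU-308135:
  Base: filing + 24 years → 16 September 2026.
  Processing Delay Credit: +423 days → 13 November 2027.
  Product Clearance Extension: +500 days → 27 March 2029.
Terminal disclaimer: TU-432328 expires on the earlier of 1 January 2027 and 27 March 2029.

2027-01-01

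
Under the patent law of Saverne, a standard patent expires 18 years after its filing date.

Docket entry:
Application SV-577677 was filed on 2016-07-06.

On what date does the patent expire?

Filing date + 18 years → 6 July 2034.

2034-07-06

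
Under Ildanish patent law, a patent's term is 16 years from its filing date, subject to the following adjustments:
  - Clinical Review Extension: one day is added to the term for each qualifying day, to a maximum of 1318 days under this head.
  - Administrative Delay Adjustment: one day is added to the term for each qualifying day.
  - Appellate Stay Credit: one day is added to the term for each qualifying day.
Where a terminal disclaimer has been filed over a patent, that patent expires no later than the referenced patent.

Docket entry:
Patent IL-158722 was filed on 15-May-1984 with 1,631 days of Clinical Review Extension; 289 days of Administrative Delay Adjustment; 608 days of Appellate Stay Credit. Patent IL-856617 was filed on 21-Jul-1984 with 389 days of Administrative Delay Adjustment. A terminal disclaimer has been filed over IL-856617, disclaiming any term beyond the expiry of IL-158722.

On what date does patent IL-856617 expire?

August 14, 2001

Natural term of IL-856617:
  Base: filing + 16 years → 21 July 2000.
  Administrative Delay Adjustment: +389 days → 14 August 2001.
Expiry of referenced patent IL-158722:
  Base: filing + 16 years → 15 May 2000.
  Clinical Review Extension: 1631 days claimed exceeds the 1318-day cap, so +1318 days → 24 December 2003.
  Administrative Delay Adjustment: +289 days → 8 October 2004.
  Appellate Stay Credit: +608 days → 8 June 2006.
Terminal disclaimer: IL-856617 expires on the earlier of 14 August 2001 and 8 June 2006.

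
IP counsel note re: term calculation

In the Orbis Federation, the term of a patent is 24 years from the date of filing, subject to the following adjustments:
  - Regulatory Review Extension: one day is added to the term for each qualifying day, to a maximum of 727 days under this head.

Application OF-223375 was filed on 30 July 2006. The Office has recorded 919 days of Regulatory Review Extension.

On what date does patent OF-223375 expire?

Base term: filing date + 24 years → 30 July 2030.
Regulatory Review Extension: 919 days claimed exceeds the 727-day cap, so +727 days → 26 July 2032.

July 26, 2032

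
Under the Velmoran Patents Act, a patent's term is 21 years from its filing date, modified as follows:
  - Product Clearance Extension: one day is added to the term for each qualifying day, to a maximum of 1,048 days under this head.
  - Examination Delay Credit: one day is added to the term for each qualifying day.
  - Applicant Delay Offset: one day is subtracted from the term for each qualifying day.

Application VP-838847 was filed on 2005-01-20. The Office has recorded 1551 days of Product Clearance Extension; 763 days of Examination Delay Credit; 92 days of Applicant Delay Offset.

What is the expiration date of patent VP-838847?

October 5, 2030

Base term: filing date + 21 years → 20 January 2026.
Product Clearance Extension: 1551 days claimed exceeds the 1048-day cap, so +1048 days → 3 December 2028.
Examination Delay Credit: +763 days → 5 January 2031.
Applicant Delay Offset: −92 days → 5 October 2030.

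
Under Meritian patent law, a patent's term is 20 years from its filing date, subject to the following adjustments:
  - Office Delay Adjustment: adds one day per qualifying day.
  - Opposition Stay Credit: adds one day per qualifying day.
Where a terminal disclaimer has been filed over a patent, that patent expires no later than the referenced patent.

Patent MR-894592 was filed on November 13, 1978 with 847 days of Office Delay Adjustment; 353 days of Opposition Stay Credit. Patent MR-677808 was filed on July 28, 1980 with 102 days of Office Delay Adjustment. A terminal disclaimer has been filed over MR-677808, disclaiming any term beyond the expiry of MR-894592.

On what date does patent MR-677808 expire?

Natural term of MR-677808:
  Base: filing + 20 years → 28 July 2000.
  Office Delay Adjustment: +102 days → 7 November 2000.
Expiry of referenced patent MR-894592:
  Base: filing + 20 years → 13 November 1998.
  Office Delay Adjustment: +847 days → 9 March 2001.
  Opposition Stay Credit: +353 days → 25 February 2002.
Terminal disclaimer: MR-677808 expires on the earlier of 7 November 2000 and 25 February 2002.

November 7, 2000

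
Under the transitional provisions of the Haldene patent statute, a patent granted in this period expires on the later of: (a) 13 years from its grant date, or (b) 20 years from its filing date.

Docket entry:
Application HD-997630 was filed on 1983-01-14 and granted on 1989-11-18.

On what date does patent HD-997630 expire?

(a) grant + 13 years → 18 November 2002.
(b) filing + 20 years → 14 January 2003.
Later of the two: 14 January 2003.

January 14, 2003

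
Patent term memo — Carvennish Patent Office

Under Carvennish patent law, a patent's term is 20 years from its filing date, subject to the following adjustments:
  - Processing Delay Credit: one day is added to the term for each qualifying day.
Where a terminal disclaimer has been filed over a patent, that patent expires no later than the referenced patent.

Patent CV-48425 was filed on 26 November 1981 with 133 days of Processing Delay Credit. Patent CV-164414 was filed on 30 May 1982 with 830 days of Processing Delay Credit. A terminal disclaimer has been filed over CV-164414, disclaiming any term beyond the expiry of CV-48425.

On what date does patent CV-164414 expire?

April 8, 2002

Natural term of CV-164414:
  Base: filing + 20 years → 30 May 2002.
  Processing Delay Credit: +830 days → 6 September 2004.
Expiry of referenced patent CV-48425:
  Base: filing + 20 years → 26 November 2001.
  Processing Delay Credit: +133 days → 8 April 2002.
Terminal disclaimer: CV-164414 expires on the earlier of 6 September 2004 and 8 April 2002.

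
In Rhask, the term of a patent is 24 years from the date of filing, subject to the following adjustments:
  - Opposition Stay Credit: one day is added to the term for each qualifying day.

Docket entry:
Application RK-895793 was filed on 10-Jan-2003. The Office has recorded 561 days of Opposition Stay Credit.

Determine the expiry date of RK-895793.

2028-07-24

Base term: filing date + 24 years → 10 January 2027.
Opposition Stay Credit: +561 days → 24 July 2028.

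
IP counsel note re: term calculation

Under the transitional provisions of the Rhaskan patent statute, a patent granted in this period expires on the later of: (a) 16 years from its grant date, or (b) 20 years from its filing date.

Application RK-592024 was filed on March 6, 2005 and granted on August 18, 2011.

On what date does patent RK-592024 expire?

(a) grant + 16 years → 18 August 2027.
(b) filing + 20 years → 6 March 2025.
Later of the two: 18 August 2027.

2027-08-18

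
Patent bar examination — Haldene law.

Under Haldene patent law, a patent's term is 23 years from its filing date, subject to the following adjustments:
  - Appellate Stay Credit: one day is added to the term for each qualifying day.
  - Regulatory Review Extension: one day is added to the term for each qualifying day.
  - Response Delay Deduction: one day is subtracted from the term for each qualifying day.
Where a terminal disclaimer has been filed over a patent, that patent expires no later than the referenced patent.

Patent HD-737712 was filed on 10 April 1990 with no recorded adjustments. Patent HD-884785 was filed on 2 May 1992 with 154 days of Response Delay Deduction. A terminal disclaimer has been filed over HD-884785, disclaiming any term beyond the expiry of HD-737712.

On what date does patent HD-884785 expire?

Natural term of HD-884785:
  Base: filing + 23 years → 2 May 2015.
  Response Delay Deduction: −154 days → 29 November 2014.
Expiry of referenced patent HD-737712:
  Base: filing + 23 years → 10 April 2013.
Terminal disclaimer: HD-884785 expires on the earlier of 29 November 2014 and 10 April 2013.

April 10, 2013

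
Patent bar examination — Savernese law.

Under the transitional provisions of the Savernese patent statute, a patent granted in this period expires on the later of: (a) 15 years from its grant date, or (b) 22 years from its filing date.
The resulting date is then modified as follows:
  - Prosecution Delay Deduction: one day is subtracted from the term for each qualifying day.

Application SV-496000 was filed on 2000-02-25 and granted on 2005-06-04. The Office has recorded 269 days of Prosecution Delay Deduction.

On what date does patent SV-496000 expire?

(a) grant + 15 years → 4 June 2020.
(b) filing + 22 years → 25 February 2022.
Later of the two: 25 February 2022.
Prosecution Delay Deduction: −269 days → 1 June 2021.

2021-06-01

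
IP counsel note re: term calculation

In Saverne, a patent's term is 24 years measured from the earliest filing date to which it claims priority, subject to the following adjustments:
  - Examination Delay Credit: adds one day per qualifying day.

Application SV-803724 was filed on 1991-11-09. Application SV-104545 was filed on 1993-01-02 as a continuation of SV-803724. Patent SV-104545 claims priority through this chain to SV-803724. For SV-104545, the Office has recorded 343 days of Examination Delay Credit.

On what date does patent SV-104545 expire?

October 17, 2016

Earliest priority filing: 9 November 1991.
Base term: 9 November 1991 + 24 years → 9 November 2015.
Examination Delay Credit: +343 days → 17 October 2016.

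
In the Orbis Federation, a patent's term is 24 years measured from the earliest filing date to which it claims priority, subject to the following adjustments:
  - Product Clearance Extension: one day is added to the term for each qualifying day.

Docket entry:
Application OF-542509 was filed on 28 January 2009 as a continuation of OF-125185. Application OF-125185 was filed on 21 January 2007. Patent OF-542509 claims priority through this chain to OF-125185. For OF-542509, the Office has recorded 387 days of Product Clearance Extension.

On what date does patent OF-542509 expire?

2032-02-12

Earliest priority filing: 21 January 2007.
Base term: 21 January 2007 + 24 years → 21 January 2031.
Product Clearance Extension: +387 days → 12 February 2032.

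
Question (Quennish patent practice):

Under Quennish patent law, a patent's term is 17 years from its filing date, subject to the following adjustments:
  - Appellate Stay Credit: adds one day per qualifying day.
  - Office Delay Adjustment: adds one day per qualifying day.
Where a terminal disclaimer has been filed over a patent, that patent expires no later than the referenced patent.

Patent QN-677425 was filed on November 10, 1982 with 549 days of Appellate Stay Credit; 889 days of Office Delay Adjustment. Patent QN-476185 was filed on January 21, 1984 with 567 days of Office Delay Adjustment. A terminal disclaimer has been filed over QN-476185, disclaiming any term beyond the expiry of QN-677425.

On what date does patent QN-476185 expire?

Natural term of QN-476185:
  Base: filing + 17 years → 21 January 2001.
  Office Delay Adjustment: +567 days → 11 August 2002.
Expiry of referenced patent QN-677425:
  Base: filing + 17 years → 10 November 1999.
  Appellate Stay Credit: +549 days → 12 May 2001.
  Office Delay Adjustment: +889 days → 18 October 2003.
Terminal disclaimer: QN-476185 expires on the earlier of 11 August 2002 and 18 October 2003.

August 11, 2002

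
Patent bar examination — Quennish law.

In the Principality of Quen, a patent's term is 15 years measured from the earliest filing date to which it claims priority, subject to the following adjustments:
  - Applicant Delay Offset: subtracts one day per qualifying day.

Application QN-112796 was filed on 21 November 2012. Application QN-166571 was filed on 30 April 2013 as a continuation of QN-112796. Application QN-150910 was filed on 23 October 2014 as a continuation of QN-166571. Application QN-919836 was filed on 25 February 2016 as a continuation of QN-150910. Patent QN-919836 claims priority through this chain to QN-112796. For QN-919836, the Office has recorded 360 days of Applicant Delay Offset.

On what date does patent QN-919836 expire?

Earliest priority filing: 21 November 2012.
Base term: 21 November 2012 + 15 years → 21 November 2027.
Applicant Delay Offset: −360 days → 26 November 2026.

November 26, 2026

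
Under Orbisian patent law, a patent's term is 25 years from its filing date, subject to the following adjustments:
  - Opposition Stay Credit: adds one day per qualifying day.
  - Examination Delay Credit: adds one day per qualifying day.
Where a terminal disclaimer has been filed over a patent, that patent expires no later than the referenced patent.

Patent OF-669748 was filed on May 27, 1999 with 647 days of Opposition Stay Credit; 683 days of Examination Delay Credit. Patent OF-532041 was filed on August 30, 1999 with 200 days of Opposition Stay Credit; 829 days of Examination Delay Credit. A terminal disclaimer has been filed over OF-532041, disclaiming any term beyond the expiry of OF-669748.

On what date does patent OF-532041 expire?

Natural term of OF-532041:
  Base: filing + 25 years → 30 August 2024.
  Opposition Stay Credit: +200 days → 18 March 2025.
  Examination Delay Credit: +829 days → 25 June 2027.
Expiry of referenced patent OF-669748:
  Base: filing + 25 years → 27 May 2024.
  Opposition Stay Credit: +647 days → 5 March 2026.
  Examination Delay Credit: +683 days → 17 January 2028.
Terminal disclaimer: OF-532041 expires on the earlier of 25 June 2027 and 17 January 2028.

June 25, 2027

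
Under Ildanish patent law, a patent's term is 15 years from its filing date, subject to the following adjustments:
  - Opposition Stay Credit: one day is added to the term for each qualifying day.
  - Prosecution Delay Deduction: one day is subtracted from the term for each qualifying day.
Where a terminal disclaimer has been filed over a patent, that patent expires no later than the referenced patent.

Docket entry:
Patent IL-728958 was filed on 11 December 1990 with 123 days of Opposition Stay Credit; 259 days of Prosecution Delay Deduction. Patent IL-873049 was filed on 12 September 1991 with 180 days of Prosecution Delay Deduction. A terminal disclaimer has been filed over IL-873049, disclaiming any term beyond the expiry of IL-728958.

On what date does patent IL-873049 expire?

Natural term of IL-873049:
  Base: filing + 15 years → 12 September 2006.
  Prosecution Delay Deduction: −180 days → 16 March 2006.
Expiry of referenced patent IL-728958:
  Base: filing + 15 years → 11 December 2005.
  Opposition Stay Credit: +123 days → 13 April 2006.
  Prosecution Delay Deduction: −259 days → 28 July 2005.
Terminal disclaimer: IL-873049 expires on the earlier of 16 March 2006 and 28 July 2005.

July 28, 2005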